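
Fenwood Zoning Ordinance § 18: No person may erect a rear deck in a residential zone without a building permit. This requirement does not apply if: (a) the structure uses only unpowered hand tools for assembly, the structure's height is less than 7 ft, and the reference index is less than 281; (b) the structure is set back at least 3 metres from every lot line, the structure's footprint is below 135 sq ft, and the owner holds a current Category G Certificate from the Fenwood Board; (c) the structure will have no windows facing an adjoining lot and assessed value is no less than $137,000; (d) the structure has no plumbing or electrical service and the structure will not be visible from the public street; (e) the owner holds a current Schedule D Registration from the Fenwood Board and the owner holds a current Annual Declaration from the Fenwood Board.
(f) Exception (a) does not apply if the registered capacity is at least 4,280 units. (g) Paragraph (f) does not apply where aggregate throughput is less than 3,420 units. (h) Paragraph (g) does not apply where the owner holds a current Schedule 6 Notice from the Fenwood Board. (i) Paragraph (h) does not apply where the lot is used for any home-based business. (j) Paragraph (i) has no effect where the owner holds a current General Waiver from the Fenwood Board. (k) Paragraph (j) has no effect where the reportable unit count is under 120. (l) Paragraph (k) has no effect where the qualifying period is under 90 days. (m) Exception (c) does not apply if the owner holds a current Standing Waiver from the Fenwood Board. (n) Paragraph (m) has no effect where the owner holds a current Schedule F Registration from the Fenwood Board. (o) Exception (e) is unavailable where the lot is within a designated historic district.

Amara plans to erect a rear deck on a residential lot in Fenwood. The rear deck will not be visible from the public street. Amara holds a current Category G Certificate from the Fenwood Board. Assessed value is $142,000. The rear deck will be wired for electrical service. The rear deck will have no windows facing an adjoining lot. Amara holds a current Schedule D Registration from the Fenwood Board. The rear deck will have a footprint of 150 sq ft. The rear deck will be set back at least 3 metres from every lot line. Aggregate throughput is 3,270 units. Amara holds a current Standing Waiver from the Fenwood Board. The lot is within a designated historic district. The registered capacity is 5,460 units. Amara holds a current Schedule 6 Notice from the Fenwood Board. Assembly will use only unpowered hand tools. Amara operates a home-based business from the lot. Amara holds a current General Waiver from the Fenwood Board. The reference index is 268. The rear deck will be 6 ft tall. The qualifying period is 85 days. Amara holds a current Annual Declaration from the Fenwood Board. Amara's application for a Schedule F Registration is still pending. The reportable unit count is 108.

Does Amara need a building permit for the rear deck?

Yes — Amara must obtain a building permit.

All of (a)'s requirements are met (assembly uses only hand tools; the structure's height is 6 ft, less than the 7 ft limit; the reference index is 268, less than the 281 limit). However, paragraphs (f)–(l) must be considered: (f) operates — the registered capacity is 5,460 units, meeting the 4,280 units threshold. (g) would limit (f) — aggregate throughput is 3,270 units, less than the 3,420 units limit — but (h) sets (g) aside: (h) operates — a current Schedule 6 Notice is held. (i) would limit (h) — a home-based business operates on the lot — but (j) sets (i) aside: (j) operates against (i): a current General Waiver is held. (k) is triggered (the reportable unit count is 108, under the 120 limit), but is overridden by (l): (l) applies — the qualifying period is 85 days, under the 90 days limit. So (a) is unavailable.
Exception (b) fails — the structure's footprint is 150 sq ft, not below 135 sq ft.
Exception (c) is satisfied on its face — no windows face an adjoining lot; assessed value is $142,000, meeting the $137,000 threshold. Turning to paragraphs (m)–(n): (m) operates against (c): a current Standing Waiver is held. (n) does not operate here (there is no Schedule F Registration in force), so (m) stands. (c) is therefore removed.
Exception (d) does not apply: electrical service is planned.
All of (e)'s requirements are met (a current Schedule D Registration is held; a current Annual Declaration is held). Turning to paragraph (o): (o) operates against (e): the lot is in a historic district. So (e) is unavailable.
No exception is made out. Amara falls within the general rule.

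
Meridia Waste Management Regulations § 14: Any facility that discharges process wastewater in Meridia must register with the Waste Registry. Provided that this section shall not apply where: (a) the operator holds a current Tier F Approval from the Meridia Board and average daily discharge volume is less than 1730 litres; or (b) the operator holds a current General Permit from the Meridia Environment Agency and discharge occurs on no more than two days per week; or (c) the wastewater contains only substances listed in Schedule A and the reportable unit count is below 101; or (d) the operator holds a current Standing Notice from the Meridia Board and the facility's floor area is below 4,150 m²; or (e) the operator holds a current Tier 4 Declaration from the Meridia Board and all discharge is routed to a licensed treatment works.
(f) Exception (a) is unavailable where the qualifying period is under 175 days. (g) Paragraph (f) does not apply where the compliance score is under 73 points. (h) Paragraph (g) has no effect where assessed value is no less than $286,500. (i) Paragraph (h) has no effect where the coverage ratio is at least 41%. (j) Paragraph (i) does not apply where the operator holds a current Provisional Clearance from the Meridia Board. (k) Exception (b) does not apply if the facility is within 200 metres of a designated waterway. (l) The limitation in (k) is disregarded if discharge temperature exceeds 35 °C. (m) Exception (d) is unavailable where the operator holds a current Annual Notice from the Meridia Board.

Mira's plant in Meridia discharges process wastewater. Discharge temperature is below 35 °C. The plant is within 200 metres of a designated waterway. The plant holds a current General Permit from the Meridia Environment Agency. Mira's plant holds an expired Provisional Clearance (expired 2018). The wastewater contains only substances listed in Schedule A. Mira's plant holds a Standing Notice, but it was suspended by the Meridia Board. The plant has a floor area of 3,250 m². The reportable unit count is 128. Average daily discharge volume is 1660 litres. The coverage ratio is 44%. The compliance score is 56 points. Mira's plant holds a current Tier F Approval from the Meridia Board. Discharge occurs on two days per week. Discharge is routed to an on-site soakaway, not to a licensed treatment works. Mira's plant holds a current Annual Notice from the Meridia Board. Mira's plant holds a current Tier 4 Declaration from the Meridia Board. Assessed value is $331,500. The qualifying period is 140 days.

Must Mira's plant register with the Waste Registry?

Exception (a) is satisfied on its face — a current Tier F Approval is held; average daily discharge volume is 1660 litres, less than the 1730 litres limit. As to paragraphs (f)–(j): (f) would limit (a) — the qualifying period is 140 days, under the 175 days limit — but (g) sets (f) aside: (g) is triggered — the compliance score is 56 points, under the 73 points limit. (h) would limit (g) — assessed value is $331,500, meeting the $286,500 threshold — but (i) sets (h) aside: (i) is engaged — the coverage ratio is 44%, meeting the 41% threshold. (j) is inapplicable (the Provisional Clearance is not current), so (i) stands. (a) remains available.
All of (b)'s requirements are met (a current General Permit is held; discharge occurs on no more than two days per week). However, paragraphs (k)–(l) must be considered: (k) is engaged — the plant is within 200 m of a designated waterway. (l) does not operate here (discharge temperature is below 35 °C), so (k) stands. So (b) is unavailable.
Exception (c) fails — the reportable unit count is 128, not below 101.
Exception (d) does not apply: there is no Standing Notice in force.
Exception (e) requires that all discharge is routed to a licensed treatment works; but discharge is not routed to a licensed treatment works, so (e) is unavailable.

No — exception (a) applies; Mira's plant is not required to register with the Waste Registry.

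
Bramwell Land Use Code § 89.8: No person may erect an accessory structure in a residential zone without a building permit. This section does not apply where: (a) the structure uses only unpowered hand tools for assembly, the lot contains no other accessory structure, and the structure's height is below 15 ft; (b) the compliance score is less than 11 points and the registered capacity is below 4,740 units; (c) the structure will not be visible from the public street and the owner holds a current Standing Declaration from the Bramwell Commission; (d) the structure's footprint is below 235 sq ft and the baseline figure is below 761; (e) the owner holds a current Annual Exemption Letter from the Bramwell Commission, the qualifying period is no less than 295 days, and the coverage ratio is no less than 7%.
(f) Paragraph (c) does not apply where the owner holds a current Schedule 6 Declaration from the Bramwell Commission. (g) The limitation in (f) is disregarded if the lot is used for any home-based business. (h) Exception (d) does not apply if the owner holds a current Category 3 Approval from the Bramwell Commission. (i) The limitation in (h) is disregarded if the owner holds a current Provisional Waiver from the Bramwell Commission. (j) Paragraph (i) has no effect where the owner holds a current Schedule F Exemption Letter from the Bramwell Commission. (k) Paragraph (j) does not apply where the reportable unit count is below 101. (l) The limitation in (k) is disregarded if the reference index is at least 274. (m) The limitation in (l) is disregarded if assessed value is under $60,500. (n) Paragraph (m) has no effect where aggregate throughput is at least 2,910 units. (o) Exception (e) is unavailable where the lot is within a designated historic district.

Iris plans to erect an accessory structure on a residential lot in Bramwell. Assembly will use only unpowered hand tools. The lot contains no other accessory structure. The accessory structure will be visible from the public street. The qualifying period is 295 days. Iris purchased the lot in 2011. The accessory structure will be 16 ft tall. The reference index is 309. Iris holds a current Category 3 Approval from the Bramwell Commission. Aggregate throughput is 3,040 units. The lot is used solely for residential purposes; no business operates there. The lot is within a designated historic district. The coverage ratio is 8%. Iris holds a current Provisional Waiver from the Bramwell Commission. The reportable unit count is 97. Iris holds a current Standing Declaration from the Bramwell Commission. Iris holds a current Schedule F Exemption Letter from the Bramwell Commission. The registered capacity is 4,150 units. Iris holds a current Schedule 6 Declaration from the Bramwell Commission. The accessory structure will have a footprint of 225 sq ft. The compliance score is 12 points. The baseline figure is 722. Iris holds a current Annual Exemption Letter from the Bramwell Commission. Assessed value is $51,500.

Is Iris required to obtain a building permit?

Exception (a) does not apply: the structure's height is 16 ft, not below 15 ft.
Exception (b) does not apply: the compliance score is 12 points, not less than 11 points.
Exception (c) does not apply: the structure will be visible from the street.
Exception (d) is satisfied on its face — the structure's footprint is 225 sq ft, below the 235 sq ft limit; the baseline figure is 722, below the 761 limit. But: (h) operates against (d): a current Category 3 Approval is held. (i) operates (a current Provisional Waiver is held), but is overridden by (j): (j) operates against (i): a current Schedule F Exemption Letter is held. (k) would limit (j) — the reportable unit count is 97, below the 101 limit — but (l) sets (k) aside: (l) operates — the reference index is 309, meeting the 274 threshold. (m) is triggered (assessed value is $51,500, under the $60,500 limit), but is overridden by (n): (n) operates against (m): aggregate throughput is 3,040 units, meeting the 2,910 units threshold. (d) is therefore removed.
Exception (e) is satisfied on its face — a current Annual Exemption Letter is held; the qualifying period is 295 days, meeting the 295 days threshold; the coverage ratio is 8%, meeting the 7% threshold. Turning to paragraph (o): (o) is triggered — the lot is in a historic district. So (e) is unavailable.
None of the exceptions is available; § 89.8 applies in full.

Yes — Iris must obtain a building permit.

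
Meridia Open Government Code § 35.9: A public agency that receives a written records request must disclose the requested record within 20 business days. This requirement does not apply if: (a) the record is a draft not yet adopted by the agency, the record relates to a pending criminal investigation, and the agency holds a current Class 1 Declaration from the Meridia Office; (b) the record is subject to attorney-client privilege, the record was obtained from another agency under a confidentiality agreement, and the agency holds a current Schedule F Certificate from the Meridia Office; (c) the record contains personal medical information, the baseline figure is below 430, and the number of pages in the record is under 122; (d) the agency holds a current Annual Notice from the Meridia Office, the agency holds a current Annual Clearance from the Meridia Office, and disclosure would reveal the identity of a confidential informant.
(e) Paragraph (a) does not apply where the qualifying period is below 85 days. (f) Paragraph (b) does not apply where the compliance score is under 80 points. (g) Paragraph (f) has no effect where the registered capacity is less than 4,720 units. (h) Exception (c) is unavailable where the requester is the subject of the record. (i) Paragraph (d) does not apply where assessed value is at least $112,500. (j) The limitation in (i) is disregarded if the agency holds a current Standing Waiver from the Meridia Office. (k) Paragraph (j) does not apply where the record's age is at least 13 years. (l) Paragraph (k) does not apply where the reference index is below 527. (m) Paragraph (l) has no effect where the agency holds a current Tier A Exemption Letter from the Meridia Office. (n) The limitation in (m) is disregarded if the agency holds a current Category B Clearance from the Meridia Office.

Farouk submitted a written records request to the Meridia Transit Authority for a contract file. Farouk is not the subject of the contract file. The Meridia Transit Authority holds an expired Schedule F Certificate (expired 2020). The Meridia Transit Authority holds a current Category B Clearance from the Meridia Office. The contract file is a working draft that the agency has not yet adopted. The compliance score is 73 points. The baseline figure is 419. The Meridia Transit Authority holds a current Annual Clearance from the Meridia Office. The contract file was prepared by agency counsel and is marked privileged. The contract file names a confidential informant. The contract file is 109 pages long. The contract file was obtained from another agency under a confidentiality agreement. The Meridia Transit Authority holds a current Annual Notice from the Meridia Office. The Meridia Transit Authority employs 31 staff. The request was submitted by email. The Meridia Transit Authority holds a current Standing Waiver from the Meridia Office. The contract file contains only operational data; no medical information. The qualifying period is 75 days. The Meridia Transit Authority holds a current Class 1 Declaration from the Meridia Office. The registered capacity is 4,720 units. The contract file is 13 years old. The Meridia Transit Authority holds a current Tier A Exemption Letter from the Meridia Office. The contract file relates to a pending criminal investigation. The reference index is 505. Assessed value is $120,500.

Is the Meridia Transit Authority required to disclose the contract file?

All of (a)'s requirements are met (the contract file is an unadopted draft; the contract file relates to a pending investigation; a current Class 1 Declaration is held). Turning to paragraph (e): (e) operates against (a): the qualifying period is 75 days, below the 85 days limit. (a) is therefore removed.
Exception (b) requires that the agency holds a current Schedule F Certificate from the Meridia Office; but no current Schedule F Certificate is held, so (b) is unavailable.
Exception (c) requires that the record contains personal medical information; but the contract file contains only operational data, so (c) is unavailable.
All of (d)'s requirements are met (a current Annual Notice is held; a current Annual Clearance is held; the contract file names a confidential informant). Under paragraphs (i)–(n): (i) would limit (d) — assessed value is $120,500, meeting the $112,500 threshold — but (j) sets (i) aside: (j) is engaged — a current Standing Waiver is held. (k) would limit (j) — the record's age is 13 years, meeting the 13 years threshold — but (l) sets (k) aside: (l) applies — the reference index is 505, below the 527 limit. (m) is engaged (a current Tier A Exemption Letter is held), but is set aside by (n): (n) operates against (m): a current Category B Clearance is held. Exception (d) stands.

No — exception (d) applies; the Meridia Transit Authority is not required to disclose the contract file.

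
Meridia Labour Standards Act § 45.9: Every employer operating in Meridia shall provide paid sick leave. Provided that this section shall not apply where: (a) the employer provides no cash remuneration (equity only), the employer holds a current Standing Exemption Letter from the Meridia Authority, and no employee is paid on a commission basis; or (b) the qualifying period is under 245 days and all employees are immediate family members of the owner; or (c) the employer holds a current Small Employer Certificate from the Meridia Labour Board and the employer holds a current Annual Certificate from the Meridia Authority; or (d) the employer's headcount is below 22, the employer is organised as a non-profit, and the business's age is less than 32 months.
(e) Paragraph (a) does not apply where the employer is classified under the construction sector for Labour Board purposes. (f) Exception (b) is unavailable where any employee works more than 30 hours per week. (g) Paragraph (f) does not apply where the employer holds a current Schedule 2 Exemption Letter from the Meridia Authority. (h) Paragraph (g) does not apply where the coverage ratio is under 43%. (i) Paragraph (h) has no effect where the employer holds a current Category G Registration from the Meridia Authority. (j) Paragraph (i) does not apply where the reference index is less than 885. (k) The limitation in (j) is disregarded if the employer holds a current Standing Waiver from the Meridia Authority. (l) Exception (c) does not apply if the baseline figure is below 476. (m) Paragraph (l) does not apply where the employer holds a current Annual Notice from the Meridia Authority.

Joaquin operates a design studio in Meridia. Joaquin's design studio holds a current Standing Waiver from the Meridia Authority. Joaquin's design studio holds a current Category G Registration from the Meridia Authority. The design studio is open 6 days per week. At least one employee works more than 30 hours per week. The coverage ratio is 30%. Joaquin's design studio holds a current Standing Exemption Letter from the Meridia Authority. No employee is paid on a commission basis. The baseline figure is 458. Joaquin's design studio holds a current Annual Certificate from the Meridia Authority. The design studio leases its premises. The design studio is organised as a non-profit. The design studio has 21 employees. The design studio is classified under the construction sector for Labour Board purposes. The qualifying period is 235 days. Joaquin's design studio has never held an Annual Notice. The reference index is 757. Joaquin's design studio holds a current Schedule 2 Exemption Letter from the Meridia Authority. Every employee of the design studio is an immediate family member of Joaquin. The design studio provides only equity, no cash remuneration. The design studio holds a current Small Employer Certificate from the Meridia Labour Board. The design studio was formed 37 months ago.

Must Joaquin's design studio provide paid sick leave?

No — exception (b) applies; Joaquin's design studio is not required to provide paid sick leave.

Exception (a)'s conditions are all satisfied: remuneration is equity-only; a current Standing Exemption Letter is held; no employee is paid on commission. Turning to paragraph (e): (e) operates against (a): the design studio is classified under the construction sector. So (a) is unavailable.
Exception (b)'s conditions are all satisfied: the qualifying period is 235 days, under the 245 days limit; every employee is an immediate family member. Applying paragraphs (f)–(k): (f) applies (at least one employee exceeds 30 hours/week), but is overridden by (g): (g) operates against (f): a current Schedule 2 Exemption Letter is held. (h) would limit (g) — the coverage ratio is 30%, under the 43% limit — but (i) sets (h) aside: (i) is triggered — a current Category G Registration is held. (j) would limit (i) — the reference index is 757, less than the 885 limit — but (k) sets (j) aside: (k) operates against (j): a current Standing Waiver is held. (b) remains available.
Exception (c)'s conditions are all satisfied: a current Small Employer Certificate is held; a current Annual Certificate is held. But: (l) operates — the baseline figure is 458, below the 476 limit. (m), which would lift (l), does not operate here — the Annual Notice is not current. (c) is therefore removed.
Exception (d) fails — the business's age is 37 months, not less than 32 months.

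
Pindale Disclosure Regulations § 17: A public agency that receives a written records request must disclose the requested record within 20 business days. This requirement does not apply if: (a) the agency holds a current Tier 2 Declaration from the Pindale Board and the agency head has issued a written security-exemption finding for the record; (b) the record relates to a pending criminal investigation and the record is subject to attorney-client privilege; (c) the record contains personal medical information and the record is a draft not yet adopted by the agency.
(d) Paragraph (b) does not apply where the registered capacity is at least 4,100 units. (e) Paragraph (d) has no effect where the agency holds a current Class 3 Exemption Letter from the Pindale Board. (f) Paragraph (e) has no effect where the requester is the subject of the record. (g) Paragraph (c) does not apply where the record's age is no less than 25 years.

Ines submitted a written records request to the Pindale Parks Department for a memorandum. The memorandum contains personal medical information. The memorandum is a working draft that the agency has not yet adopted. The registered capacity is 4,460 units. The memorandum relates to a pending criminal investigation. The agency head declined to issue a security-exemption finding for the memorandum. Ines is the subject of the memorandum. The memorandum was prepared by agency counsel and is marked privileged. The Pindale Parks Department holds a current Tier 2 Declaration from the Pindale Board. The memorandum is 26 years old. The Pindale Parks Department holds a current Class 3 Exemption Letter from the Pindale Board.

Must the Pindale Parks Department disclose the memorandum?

Yes — the Pindale Parks Department must disclose the memorandum.

Exception (a) does not apply: the agency head declined to issue a security-exemption finding.
Exception (b): the memorandum relates to a pending investigation; the memorandum is privileged — every condition holds. But: (d) is triggered — the registered capacity is 4,460 units, meeting the 4,100 units threshold. (e) is triggered (a current Class 3 Exemption Letter is held), but is set aside by (f): (f) applies — Ines is the subject of the memorandum. So (b) is unavailable.
Exception (c) is satisfied on its face — the memorandum contains personal medical information; the memorandum is an unadopted draft. But applying paragraph (g): (g) operates against (c): the record's age is 26 years, meeting the 25 years threshold. (c) is therefore removed.
No exception applies. The general rule governs.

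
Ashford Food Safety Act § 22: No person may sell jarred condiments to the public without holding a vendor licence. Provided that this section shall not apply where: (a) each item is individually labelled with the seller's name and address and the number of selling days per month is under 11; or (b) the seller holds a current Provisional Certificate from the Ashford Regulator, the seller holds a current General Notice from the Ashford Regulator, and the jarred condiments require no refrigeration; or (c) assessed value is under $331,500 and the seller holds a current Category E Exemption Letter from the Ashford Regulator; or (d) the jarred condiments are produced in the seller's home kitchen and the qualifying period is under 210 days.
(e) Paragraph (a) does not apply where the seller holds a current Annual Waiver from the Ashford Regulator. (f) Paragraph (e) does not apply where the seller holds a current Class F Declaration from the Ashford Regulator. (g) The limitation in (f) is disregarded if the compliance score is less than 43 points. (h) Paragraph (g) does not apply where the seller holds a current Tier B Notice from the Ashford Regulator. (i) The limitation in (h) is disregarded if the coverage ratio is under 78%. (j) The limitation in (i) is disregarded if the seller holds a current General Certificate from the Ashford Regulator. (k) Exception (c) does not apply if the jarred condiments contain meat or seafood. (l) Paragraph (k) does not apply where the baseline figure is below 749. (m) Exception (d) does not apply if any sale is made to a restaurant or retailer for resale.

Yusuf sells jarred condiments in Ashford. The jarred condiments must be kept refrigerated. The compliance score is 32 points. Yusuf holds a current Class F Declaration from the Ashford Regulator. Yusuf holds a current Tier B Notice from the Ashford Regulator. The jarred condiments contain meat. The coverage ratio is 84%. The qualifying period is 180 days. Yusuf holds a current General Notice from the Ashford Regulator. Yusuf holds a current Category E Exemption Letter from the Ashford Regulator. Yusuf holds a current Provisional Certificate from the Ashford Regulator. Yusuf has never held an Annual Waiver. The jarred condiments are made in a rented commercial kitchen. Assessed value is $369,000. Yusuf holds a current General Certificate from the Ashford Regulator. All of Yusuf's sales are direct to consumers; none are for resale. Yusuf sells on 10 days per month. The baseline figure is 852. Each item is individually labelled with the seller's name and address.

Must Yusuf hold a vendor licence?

All of (a)'s requirements are met (items are individually labelled; the number of selling days per month is 10, under the 11 limit). Considering the limiting provisions: (e), which would limit (a), does not operate here: there is no Annual Waiver in force. (a) remains available.
Exception (b) requires that the jarred condiments require no refrigeration; but the jarred condiments require refrigeration, so (b) is unavailable.
Exception (c) requires that assessed value is under $331,500; but assessed value is $369,000, not under $331,500, so (c) is unavailable.
Exception (d) does not apply: the jarred condiments are made in a commercial kitchen, not a home kitchen.

No — exception (a) applies; Yusuf is not required to hold a vendor licence.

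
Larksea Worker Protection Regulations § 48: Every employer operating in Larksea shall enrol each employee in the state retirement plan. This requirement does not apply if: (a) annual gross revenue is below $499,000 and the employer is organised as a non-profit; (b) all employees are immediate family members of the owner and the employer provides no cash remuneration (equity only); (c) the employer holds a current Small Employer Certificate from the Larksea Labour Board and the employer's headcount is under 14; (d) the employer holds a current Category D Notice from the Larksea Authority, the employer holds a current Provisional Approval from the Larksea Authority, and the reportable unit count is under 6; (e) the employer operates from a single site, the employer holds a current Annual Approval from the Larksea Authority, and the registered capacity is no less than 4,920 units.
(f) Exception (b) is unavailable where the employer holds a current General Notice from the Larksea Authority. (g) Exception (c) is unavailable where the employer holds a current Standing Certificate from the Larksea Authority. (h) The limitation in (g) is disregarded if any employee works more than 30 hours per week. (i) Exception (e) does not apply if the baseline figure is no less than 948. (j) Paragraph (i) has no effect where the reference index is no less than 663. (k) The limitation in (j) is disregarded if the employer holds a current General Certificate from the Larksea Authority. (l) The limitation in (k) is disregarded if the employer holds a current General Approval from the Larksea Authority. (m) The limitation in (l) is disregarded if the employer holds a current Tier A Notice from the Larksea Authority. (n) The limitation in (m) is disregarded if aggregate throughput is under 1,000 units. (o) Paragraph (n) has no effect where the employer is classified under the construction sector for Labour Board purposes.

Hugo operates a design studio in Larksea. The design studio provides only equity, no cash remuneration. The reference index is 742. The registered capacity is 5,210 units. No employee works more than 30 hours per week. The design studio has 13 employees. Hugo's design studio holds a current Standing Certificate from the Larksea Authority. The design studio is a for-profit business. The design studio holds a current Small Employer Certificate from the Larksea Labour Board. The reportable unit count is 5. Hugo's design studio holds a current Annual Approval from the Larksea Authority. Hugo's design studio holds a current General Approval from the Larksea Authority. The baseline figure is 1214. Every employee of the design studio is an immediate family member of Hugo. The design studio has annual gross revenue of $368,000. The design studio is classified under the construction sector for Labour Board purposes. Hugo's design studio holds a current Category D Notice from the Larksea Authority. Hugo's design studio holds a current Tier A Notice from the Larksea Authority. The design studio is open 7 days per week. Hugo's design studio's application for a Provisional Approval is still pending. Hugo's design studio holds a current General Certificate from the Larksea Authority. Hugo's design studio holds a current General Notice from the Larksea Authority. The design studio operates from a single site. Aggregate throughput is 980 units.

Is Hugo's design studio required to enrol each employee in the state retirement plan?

Yes — Hugo's design studio must enrol each employee in the state retirement plan.

Exception (a) does not apply: the employer is for-profit.
Exception (b)'s conditions are all satisfied: every employee is an immediate family member; remuneration is equity-only. However, paragraph (f) must be considered: (f) operates against (b): a current General Notice is held. Exception (b) does not apply.
All of (c)'s requirements are met (a current Small Employer Certificate is held; the employer's headcount is 13, under the 14 limit). But: (g) applies — a current Standing Certificate is held. (h), which would lift (g), is not engaged — no employee exceeds 30 hours/week. Exception (c) does not apply.
Exception (d) does not apply: no current Provisional Approval is held.
Exception (e): the employer operates from a single site; a current Annual Approval is held; the registered capacity is 5,210 units, meeting the 4,920 units threshold — every condition holds. However, paragraphs (i)–(o) must be considered: (i) operates against (e): the baseline figure is 1,214, meeting the 948 threshold. (j) would limit (i) — the reference index is 742, meeting the 663 threshold — but (k) sets (j) aside: (k) operates — a current General Certificate is held. (l) is triggered (a current General Approval is held), but is displaced by (m): (m) operates — a current Tier A Notice is held. (n) would limit (m) — aggregate throughput is 980 units, under the 1,000 units limit — but (o) sets (n) aside: (o) operates against (n): the design studio is classified under the construction sector. So (e) is unavailable.
Every exception is unavailable, so the rule governs.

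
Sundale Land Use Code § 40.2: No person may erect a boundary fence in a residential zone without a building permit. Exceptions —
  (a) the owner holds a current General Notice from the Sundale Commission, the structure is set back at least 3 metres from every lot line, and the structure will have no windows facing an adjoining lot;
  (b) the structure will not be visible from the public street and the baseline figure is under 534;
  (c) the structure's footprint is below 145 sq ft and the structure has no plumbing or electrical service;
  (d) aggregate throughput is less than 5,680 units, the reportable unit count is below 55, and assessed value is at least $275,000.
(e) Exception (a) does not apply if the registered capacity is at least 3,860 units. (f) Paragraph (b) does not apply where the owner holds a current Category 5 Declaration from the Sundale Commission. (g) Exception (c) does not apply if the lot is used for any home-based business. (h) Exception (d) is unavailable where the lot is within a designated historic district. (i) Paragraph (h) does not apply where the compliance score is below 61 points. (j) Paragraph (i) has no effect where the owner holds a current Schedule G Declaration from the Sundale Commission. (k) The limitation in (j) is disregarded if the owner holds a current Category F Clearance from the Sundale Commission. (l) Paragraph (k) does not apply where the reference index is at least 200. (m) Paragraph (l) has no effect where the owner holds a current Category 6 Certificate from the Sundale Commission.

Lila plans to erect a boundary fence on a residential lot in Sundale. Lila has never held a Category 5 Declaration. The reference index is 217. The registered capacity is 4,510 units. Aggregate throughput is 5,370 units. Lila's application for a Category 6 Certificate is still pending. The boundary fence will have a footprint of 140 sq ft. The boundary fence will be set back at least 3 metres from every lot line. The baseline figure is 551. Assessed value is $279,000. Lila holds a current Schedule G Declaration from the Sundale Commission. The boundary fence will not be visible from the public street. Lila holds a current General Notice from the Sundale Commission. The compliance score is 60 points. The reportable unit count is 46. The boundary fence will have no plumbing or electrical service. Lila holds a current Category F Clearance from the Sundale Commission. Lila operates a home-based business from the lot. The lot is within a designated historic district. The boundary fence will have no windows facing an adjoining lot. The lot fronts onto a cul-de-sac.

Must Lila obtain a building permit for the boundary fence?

Yes — Lila must obtain a building permit.

Exception (a): a current General Notice is held; the setback is at least 3 m on every side; no windows face an adjoining lot — every condition holds. But applying paragraph (e): (e) operates — the registered capacity is 4,510 units, meeting the 3,860 units threshold. (a) is therefore removed.
Exception (b) does not apply: the baseline figure is 551, not under 534.
Exception (c) is satisfied on its face — the structure's footprint is 140 sq ft, below the 145 sq ft limit; there is no plumbing or electrical service. But applying paragraph (g): (g) operates against (c): a home-based business operates on the lot. (c) is therefore removed.
Exception (d)'s conditions are all satisfied: aggregate throughput is 5,370 units, less than the 5,680 units limit; the reportable unit count is 46, below the 55 limit; assessed value is $279,000, meeting the $275,000 threshold. But applying paragraphs (h)–(m): (h) operates against (d): the lot is in a historic district. (i) is engaged (the compliance score is 60 points, below the 61 points limit), but is itself disapplied by (j): (j) operates against (i): a current Schedule G Declaration is held. (k) is engaged (a current Category F Clearance is held), but is displaced by (l): (l) operates against (k): the reference index is 217, meeting the 200 threshold. (m) is inapplicable (no current Category 6 Certificate is held), so (l) stands. So (d) is unavailable.
No exception displaces § 40.2.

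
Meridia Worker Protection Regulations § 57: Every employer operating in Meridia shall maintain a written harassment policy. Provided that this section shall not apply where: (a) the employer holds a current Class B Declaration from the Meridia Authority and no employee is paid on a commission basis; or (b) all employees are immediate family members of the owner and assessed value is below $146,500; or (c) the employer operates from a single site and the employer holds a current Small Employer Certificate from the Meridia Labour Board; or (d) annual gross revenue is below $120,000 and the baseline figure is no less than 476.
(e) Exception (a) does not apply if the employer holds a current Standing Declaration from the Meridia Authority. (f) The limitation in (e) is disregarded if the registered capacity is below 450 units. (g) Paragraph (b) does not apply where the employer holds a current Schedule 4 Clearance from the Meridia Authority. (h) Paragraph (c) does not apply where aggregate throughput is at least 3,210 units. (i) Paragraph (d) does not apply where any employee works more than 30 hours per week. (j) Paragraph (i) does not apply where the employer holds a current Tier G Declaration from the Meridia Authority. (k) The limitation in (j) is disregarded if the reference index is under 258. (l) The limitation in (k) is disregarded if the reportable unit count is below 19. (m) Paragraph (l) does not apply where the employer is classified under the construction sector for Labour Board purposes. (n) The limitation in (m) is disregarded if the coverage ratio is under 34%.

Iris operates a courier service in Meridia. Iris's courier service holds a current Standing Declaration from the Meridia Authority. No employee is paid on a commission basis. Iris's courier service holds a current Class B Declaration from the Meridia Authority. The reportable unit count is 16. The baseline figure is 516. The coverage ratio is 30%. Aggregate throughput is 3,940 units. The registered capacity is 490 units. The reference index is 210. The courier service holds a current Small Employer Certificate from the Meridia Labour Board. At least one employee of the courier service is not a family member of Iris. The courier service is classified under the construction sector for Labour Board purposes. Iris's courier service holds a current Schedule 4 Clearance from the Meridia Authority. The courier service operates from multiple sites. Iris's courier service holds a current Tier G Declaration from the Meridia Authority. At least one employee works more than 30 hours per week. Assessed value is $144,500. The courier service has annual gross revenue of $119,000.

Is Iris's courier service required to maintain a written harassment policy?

Exception (a)'s conditions are all satisfied: a current Class B Declaration is held; no employee is paid on commission. But applying paragraphs (e)–(f): (e) operates against (a): a current Standing Declaration is held. (f), which would lift (e), is inapplicable — the registered capacity is 490 units, not below 450 units. (a) is therefore removed.
Exception (b) requires that all employees are immediate family members of the owner; but at least one employee is not a family member, so (b) is unavailable.
Exception (c) requires that the employer operates from a single site; but the employer operates from multiple sites, so (c) is unavailable.
Exception (d)'s conditions are all satisfied: annual gross revenue is $119,000, below the $120,000 limit; the baseline figure is 516, meeting the 476 threshold. As to paragraphs (i)–(n): (i) would limit (d) — at least one employee exceeds 30 hours/week — but (j) sets (i) aside: (j) operates against (i): a current Tier G Declaration is held. (k) applies (the reference index is 210, under the 258 limit), but is displaced by (l): (l) is triggered — the reportable unit count is 16, below the 19 limit. (m) is engaged (the courier service is classified under the construction sector), but is itself disapplied by (n): (n) operates — the coverage ratio is 30%, under the 34% limit. Exception (d) stands.

No — exception (d) applies; Iris's courier service is not required to maintain a written harassment policy.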